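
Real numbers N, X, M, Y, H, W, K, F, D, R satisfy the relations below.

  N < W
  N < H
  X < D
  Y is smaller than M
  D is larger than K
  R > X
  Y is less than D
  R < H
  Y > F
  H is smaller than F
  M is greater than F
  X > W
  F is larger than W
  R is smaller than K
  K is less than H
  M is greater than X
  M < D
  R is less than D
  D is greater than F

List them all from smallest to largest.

Nothing is placed below N, so it is least; from there N < W; W < X; X < R; R < K; K < H; H < F; F < Y; Y < M; M < D, each given directly.

N < W < X < R < K < H < F < Y < M < D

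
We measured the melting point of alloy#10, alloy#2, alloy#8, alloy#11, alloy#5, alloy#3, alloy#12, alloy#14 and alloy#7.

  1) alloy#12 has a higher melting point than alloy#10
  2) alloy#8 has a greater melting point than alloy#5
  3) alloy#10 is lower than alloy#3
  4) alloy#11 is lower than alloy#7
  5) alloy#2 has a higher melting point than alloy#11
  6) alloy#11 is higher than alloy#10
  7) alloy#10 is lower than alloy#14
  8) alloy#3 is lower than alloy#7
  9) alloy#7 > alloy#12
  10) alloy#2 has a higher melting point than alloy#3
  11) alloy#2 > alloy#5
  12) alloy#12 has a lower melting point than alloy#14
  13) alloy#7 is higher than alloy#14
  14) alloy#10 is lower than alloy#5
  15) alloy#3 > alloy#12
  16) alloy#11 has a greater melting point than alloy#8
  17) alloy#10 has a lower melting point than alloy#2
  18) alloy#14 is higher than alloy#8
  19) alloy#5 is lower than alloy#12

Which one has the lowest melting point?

alloy#5 is not least since alloy#10 < alloy#5; alloy#8 is not least since alloy#5 < alloy#8; alloy#11 is not least since alloy#10 < alloy#11; alloy#12 is not least since alloy#10 < alloy#12; alloy#3 is not least since alloy#10 < alloy#3; alloy#14 is not least since alloy#12 < alloy#14; alloy#2 is not least since alloy#11 < alloy#2; alloy#7 is not least since alloy#14 < alloy#7.
Only alloy#10 has nothing below it, so alloy#10 is the lowest melting point.

alloy#10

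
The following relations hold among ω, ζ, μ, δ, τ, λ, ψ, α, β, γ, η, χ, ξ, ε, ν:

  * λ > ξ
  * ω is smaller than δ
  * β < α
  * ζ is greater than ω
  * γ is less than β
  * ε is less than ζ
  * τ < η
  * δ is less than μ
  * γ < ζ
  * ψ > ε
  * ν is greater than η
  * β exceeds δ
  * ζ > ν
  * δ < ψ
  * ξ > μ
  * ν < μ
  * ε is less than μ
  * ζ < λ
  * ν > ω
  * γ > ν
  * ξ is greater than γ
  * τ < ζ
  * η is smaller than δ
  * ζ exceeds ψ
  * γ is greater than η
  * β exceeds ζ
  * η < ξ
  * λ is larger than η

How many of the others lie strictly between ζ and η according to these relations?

Chaining upward from η reaches: ν, δ, γ, μ, ξ, ψ, β, λ, α.
Chaining downward from ζ reaches: τ, ω, ν, δ, γ, ε, ψ.
Strictly between η and ζ are those in both lists: ν, δ, γ, ψ — 4 elements.

4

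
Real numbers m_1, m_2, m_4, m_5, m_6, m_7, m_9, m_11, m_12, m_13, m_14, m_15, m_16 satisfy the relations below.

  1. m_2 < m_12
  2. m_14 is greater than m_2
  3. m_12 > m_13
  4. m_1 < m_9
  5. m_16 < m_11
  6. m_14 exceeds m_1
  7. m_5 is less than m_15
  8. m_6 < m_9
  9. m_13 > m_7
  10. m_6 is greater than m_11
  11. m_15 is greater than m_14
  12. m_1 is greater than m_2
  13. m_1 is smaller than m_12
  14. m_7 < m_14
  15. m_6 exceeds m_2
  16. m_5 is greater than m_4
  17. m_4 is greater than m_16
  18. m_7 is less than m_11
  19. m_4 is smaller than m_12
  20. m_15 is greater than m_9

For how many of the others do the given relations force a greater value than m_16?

From m_16 the given relations immediately reach m_11, m_4.
From those, m_12, m_6, m_5 — 5 in total.
From those, m_9, m_15 — 7 in total.
No other element is forced above m_16 by the given relations, so the count is 7.

7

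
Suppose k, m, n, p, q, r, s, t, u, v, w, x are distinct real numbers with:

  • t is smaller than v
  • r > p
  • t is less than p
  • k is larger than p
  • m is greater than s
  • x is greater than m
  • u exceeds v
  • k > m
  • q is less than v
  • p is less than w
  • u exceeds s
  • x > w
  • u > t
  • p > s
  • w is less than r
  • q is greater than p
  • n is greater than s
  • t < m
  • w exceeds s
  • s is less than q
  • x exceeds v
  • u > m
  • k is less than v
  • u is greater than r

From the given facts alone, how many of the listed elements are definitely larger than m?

4

From m the given relations immediately reach k, x, u.
From those, v — 4 in total.
No other element is forced above m by the given relations, so the count is 4.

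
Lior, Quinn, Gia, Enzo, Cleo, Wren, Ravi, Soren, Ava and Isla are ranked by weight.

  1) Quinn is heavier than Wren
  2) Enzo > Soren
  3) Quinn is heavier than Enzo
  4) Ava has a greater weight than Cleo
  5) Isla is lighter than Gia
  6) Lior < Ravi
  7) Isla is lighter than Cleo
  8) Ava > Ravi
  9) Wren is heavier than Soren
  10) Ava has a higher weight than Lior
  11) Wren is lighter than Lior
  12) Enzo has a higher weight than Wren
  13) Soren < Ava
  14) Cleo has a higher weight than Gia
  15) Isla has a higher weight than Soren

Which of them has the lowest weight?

Chaining upward from Soren: directly above it, Isla, Wren, Enzo, Ava; then Gia, Cleo, Quinn, Lior; then Ravi.
That covers every other element, and nothing is given below Soren, so Soren is the lowest weight.

Soren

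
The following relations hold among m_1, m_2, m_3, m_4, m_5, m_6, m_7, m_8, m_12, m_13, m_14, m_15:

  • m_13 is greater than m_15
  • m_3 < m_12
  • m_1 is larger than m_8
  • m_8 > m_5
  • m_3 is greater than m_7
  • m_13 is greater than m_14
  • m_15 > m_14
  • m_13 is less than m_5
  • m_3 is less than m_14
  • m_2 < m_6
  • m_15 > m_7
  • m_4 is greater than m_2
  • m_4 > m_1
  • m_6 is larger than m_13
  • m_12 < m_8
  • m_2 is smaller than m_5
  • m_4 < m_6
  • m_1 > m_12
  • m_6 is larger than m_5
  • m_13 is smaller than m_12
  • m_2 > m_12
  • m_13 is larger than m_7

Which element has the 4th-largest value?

Piecing the relations together gives one ordering: m_7 < m_3 < m_14 < m_15 < m_13 < m_12 < m_2 < m_5 < m_8 < m_1 < m_4 < m_6.
The 4th largest is m_8.

m_8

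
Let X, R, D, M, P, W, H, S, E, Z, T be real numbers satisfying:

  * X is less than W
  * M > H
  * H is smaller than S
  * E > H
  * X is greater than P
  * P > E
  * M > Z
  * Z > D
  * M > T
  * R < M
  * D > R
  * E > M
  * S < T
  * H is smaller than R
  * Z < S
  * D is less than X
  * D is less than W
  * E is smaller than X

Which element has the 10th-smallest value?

Chaining the given pairs: H < R < D < Z < S < T < M < E < P < X < W.
The 10th smallest is X.

X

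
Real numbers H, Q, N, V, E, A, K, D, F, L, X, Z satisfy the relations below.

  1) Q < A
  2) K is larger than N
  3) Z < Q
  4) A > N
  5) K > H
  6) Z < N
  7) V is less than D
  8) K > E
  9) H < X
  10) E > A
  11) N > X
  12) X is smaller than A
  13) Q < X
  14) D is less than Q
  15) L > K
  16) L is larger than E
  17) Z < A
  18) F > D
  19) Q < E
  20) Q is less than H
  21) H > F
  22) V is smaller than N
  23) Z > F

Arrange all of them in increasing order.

V < D < F < Z < Q < H < X < N < A < E < K < L

The consecutive links are each given: V < D; D < F; F < Z; Z < Q; Q < H; H < X; X < N; N < A; A < E; E < K; K < L.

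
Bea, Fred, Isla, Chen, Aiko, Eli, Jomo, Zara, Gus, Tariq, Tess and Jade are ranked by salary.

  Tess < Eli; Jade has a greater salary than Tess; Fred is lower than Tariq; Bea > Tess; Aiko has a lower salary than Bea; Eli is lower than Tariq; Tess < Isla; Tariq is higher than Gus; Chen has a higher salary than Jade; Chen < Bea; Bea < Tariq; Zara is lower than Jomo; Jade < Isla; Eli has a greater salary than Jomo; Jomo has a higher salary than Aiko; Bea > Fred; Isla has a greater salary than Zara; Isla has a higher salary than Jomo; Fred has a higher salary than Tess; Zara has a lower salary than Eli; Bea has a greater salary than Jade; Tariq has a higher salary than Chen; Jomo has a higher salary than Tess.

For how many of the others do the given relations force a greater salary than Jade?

4

Directly above Jade: Chen, Bea, Isla.
One step further: Tariq (4 so far).
Nothing else is reachable above Jade; 4 in all.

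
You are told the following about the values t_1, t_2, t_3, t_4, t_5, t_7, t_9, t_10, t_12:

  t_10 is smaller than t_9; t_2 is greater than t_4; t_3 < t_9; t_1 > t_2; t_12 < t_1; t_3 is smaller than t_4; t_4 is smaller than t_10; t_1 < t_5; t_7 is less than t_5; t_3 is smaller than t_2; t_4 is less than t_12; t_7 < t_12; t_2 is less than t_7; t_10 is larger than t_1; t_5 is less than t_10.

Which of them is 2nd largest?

t_10

Piecing the relations together gives one ordering: t_3 < t_4 < t_2 < t_7 < t_12 < t_1 < t_5 < t_10 < t_9.
Counting 2 from the largest end gives t_10.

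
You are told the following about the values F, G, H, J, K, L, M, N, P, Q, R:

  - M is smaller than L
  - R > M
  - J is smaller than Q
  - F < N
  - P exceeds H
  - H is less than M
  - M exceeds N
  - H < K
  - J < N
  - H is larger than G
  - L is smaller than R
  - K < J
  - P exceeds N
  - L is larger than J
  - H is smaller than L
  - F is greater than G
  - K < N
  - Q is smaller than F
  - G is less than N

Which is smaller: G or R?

G

G < H < K < J < Q < F < N < M < L < R, by transitivity through H, K, J, Q, F, N, M, L.
So G < R; G is the smaller of the two.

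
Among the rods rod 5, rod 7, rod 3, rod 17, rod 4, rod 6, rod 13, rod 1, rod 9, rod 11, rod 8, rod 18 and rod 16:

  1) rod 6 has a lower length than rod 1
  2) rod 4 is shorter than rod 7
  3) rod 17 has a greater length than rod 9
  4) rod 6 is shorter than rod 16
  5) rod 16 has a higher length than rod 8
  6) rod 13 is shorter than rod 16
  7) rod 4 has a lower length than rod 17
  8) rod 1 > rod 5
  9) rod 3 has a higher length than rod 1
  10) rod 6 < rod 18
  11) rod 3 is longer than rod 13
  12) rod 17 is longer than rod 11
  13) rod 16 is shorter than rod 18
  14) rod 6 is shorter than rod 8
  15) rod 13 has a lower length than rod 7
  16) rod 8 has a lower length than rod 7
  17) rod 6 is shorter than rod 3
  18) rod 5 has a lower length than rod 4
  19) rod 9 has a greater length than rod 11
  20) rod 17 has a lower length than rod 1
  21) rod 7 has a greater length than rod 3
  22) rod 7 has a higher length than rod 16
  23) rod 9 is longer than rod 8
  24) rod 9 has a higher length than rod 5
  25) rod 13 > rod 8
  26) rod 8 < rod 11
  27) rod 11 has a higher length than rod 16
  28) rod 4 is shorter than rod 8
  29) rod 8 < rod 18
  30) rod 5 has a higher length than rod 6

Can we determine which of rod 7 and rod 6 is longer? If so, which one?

rod 7

rod 6 < rod 5 and rod 5 < rod 4 give rod 6 < rod 4.
Then rod 4 < rod 8 extends the chain to rod 8.
With rod 8 < rod 13: rod 6 < rod 5 < rod 4 < rod 8 < rod 13.
Then rod 13 < rod 16 extends the chain to rod 16.
With rod 16 < rod 11: rod 6 < rod 5 < rod 4 < rod 8 < rod 13 < rod 16 < rod 11.
With rod 11 < rod 9: rod 6 < rod 5 < rod 4 < rod 8 < rod 13 < rod 16 < rod 11 < rod 9.
With rod 9 < rod 17: rod 6 < rod 5 < rod 4 < rod 8 < rod 13 < rod 16 < rod 11 < rod 9 < rod 17.
With rod 17 < rod 1: rod 6 < rod 5 < rod 4 < rod 8 < rod 13 < rod 16 < rod 11 < rod 9 < rod 17 < rod 1.
Then rod 1 < rod 3 extends the chain to rod 3.
Then rod 3 < rod 7 extends the chain to rod 7.
So rod 7 is longer.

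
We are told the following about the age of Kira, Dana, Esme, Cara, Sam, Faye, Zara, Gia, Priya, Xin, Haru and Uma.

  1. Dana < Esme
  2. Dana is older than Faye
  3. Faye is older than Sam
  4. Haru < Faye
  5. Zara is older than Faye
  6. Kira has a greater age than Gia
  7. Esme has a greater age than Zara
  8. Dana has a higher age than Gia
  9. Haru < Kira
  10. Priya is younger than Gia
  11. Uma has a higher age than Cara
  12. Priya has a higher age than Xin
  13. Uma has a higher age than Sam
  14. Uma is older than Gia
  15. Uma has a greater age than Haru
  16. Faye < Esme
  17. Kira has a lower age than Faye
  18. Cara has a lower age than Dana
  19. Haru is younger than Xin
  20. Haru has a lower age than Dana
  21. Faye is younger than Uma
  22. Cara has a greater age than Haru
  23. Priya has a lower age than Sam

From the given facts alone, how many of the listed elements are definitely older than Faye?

4

From Faye the given relations immediately reach Dana, Uma, Zara, Esme.
Nothing else is reachable above Faye; 4 in all.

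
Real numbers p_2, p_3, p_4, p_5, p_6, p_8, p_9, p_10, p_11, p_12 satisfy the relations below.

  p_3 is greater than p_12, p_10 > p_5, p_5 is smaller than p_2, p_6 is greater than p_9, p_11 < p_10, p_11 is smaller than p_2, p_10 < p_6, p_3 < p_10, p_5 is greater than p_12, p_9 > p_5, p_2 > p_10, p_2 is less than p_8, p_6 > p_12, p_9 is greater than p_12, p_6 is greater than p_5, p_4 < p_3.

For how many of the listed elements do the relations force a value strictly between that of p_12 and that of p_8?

4

The relations place p_12 below p_8. An element lies strictly between them when it is forced above p_12 and also forced below p_8.
Above p_12: {p_3, p_5, p_10, p_2, p_9, p_6}. Below p_8: {p_11, p_4, p_3, p_5, p_10, p_2}.
Intersection: {p_3, p_5, p_10, p_2} — 4.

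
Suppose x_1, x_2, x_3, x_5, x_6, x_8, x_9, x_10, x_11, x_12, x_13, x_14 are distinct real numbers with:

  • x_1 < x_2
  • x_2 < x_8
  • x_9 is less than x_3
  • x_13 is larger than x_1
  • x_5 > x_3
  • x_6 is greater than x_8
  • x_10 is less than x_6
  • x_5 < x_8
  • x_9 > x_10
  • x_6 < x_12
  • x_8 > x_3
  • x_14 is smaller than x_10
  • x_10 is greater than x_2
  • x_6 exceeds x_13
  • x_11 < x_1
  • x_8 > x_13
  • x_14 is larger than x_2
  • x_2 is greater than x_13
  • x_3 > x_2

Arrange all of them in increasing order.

x_11 < x_1 < x_13 < x_2 < x_14 < x_10 < x_9 < x_3 < x_5 < x_8 < x_6 < x_12

The consecutive links are each given: x_11 < x_1; x_1 < x_13; x_13 < x_2; x_2 < x_14; x_14 < x_10; x_10 < x_9; x_9 < x_3; x_3 < x_5; x_5 < x_8; x_8 < x_6; x_6 < x_12.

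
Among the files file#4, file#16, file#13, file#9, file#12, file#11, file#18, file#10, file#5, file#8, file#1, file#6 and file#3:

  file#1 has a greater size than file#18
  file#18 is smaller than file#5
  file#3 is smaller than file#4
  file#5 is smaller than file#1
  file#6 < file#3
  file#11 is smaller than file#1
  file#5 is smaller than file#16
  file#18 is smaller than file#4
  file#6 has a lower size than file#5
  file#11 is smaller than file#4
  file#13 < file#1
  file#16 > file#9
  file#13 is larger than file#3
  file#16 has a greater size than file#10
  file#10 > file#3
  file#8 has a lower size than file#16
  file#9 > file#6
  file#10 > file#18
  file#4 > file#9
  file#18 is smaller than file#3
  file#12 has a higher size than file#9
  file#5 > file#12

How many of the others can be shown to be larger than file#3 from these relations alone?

5

From file#3 the given relations immediately reach file#10, file#4, file#13.
From those, file#16, file#1 — 5 in total.
No other element is forced above file#3 by the given relations, so the count is 5.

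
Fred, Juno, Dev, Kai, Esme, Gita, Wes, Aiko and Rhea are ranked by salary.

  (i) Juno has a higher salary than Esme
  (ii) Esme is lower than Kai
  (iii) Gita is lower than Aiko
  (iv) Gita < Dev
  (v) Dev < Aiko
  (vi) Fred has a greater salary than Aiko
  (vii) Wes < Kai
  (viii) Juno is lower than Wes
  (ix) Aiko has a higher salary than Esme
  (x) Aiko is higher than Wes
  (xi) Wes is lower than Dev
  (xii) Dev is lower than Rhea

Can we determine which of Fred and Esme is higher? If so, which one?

Fred

Esme < Juno and Juno < Wes give Esme < Wes.
Then Wes < Dev extends the chain to Dev.
With Dev < Aiko: Esme < Juno < Wes < Dev < Aiko.
With Aiko < Fred: Esme < Juno < Wes < Dev < Aiko < Fred.
So Fred is higher.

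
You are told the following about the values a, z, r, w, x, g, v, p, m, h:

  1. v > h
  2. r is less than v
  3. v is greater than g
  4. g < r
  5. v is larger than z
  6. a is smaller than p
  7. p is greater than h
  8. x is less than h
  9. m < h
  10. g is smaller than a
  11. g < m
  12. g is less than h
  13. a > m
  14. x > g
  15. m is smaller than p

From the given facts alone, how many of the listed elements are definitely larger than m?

4

The elements the relations force above m are a, h, p, v — no chain reaches any other.
That is 4.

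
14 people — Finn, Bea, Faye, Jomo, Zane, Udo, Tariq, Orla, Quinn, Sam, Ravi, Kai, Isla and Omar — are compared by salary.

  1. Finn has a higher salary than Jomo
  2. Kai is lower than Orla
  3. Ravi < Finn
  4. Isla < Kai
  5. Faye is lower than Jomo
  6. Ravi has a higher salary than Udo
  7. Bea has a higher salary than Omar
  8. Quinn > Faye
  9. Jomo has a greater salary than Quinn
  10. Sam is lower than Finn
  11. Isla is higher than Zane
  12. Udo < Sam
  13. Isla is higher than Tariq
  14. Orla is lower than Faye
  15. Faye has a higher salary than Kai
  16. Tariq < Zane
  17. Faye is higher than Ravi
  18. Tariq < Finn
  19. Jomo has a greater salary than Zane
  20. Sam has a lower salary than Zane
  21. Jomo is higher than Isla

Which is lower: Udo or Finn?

The relevant relations are Udo < Sam; Sam < Zane; Zane < Isla; Isla < Kai; Kai < Orla; Orla < Faye; Faye < Quinn; Quinn < Jomo; Jomo < Finn.
Chaining these gives Udo < Sam < Zane < Isla < Kai < Orla < Faye < Quinn < Jomo < Finn.
So Udo < Finn; Udo is the lower of the two.

Udo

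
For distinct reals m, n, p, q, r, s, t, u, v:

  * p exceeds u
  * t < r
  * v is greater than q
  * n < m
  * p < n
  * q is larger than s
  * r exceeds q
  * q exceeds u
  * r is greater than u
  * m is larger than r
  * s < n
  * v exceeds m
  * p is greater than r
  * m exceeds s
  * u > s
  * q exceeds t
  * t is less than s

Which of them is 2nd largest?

Chaining the given pairs: t < s < u < q < r < p < n < m < v.
The 2nd largest is m.

m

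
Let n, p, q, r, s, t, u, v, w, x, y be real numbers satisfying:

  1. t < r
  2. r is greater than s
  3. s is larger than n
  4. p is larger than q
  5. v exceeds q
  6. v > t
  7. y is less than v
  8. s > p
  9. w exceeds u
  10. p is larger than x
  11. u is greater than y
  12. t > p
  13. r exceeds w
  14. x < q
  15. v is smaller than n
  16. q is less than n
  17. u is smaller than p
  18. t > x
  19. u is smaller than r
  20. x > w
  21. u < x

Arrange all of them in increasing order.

y < u < w < x < q < p < t < v < n < s < r

Nothing is placed below y, so it is least; from there y < u; u < w; w < x; x < q; q < p; p < t; t < v; v < n; n < s; s < r, each given directly.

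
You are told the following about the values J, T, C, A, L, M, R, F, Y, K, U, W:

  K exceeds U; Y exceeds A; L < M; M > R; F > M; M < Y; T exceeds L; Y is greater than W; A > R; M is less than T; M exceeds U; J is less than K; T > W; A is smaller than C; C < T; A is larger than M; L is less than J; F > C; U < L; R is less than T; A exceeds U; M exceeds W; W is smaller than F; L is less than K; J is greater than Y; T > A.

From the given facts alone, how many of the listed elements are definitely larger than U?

The elements the relations force above U are L, M, A, C, T, F, Y, J, K — no chain reaches any other.
That is 9.

9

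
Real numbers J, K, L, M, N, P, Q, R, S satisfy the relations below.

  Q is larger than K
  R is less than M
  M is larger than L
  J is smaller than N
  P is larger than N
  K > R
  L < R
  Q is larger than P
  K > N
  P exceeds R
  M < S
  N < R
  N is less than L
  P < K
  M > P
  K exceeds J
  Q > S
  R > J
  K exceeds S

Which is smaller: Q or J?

J < N and N < L give J < L.
Then L < R extends the chain to R.
With R < P: J < N < L < R < P.
With P < M: J < N < L < R < P < M.
Then M < S extends the chain to S.
With S < K: J < N < L < R < P < M < S < K.
Then K < Q extends the chain to Q.
So J < Q; J is the smaller of the two.

J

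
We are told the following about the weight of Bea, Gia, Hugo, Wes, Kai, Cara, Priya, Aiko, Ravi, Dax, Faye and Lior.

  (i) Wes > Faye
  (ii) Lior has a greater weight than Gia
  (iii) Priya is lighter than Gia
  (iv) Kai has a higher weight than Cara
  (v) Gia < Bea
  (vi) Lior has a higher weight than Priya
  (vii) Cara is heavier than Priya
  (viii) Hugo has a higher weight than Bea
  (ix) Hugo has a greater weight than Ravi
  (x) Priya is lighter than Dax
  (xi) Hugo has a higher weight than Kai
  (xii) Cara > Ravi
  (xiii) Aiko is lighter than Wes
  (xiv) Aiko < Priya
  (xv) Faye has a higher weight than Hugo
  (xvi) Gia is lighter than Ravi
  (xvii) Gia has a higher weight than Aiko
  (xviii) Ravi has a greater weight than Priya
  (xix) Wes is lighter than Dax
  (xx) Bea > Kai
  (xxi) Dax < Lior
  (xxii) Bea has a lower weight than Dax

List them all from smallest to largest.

The consecutive links are each given: Aiko < Priya; Priya < Gia; Gia < Ravi; Ravi < Cara; Cara < Kai; Kai < Bea; Bea < Hugo; Hugo < Faye; Faye < Wes; Wes < Dax; Dax < Lior.

Aiko < Priya < Gia < Ravi < Cara < Kai < Bea < Hugo < Faye < Wes < Dax < Lior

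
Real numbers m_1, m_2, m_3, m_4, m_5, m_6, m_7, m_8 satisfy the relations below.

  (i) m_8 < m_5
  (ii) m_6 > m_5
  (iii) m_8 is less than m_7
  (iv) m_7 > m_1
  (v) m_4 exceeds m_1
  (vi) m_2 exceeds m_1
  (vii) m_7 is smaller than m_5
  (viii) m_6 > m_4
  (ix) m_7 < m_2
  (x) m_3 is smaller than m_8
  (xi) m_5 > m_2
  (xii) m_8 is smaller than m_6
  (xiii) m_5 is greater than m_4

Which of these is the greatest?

m_6

Chaining downward from m_6: directly below it, m_8, m_4, m_5; then m_3, m_1, m_7, m_2.
That covers every other element, and nothing is given above m_6, so m_6 is the greatest.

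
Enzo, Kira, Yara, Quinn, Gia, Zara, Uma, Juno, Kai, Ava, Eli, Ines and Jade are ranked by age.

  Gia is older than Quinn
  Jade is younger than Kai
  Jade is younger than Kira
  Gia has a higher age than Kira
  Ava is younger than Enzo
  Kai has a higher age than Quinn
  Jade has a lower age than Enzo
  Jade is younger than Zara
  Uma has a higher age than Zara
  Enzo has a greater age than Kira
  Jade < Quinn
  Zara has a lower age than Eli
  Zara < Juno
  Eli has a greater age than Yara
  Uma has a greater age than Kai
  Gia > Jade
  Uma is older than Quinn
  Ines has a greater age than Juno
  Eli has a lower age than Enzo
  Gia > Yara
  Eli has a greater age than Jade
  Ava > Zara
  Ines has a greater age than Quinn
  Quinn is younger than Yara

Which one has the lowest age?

Zara is not least since Jade < Zara; Quinn is not least since Jade < Quinn; Juno is not least since Zara < Juno; Ines is not least since Juno < Ines; Yara is not least since Quinn < Yara; Kai is not least since Jade < Kai; Kira is not least since Jade < Kira; Ava is not least since Zara < Ava; Eli is not least since Zara < Eli; Gia is not least since Yara < Gia; Enzo is not least since Eli < Enzo; Uma is not least since Kai < Uma.
Only Jade has nothing below it, so Jade is the lowest age.

Jade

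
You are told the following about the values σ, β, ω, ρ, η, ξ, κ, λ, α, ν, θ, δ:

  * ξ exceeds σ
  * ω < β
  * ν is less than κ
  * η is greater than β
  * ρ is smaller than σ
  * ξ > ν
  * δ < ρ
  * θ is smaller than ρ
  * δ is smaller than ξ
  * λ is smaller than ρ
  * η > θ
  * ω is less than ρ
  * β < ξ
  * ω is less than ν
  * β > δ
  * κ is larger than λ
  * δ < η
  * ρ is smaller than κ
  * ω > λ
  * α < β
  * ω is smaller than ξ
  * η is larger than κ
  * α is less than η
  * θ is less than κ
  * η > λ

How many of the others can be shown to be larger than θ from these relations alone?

5

Directly above θ: ρ, κ, η.
One step further: σ (4 so far).
One step further: ξ (5 so far).
Nothing else is reachable above θ; 5 in all.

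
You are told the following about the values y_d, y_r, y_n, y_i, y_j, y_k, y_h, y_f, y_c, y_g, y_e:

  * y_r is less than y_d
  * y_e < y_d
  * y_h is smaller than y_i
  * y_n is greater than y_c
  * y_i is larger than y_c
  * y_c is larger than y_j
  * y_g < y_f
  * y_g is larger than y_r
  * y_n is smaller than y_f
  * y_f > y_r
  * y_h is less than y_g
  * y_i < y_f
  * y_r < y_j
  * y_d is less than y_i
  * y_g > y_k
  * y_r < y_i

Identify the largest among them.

y_r is not greatest since y_r < y_f; y_e is not greatest since y_e < y_d; y_d is not greatest since y_d < y_i; y_j is not greatest since y_j < y_c; y_c is not greatest since y_c < y_n; y_h is not greatest since y_h < y_g; y_i is not greatest since y_i < y_f; y_k is not greatest since y_k < y_g; y_g is not greatest since y_g < y_f; y_n is not greatest since y_n < y_f.
Only y_f has nothing above it, so y_f is the largest.

y_f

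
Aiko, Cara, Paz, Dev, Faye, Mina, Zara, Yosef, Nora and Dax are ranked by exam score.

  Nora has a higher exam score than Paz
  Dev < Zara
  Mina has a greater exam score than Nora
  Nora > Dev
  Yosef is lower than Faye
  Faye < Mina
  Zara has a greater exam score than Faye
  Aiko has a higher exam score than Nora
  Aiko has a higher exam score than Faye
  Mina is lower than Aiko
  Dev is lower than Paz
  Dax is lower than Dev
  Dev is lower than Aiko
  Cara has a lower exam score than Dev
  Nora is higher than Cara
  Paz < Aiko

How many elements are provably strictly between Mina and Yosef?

The relations place Yosef below Mina. An element lies strictly between them when it is forced above Yosef and also forced below Mina.
Above Yosef: {Faye, Zara, Aiko}. Below Mina: {Dax, Faye, Cara, Dev, Paz, Nora}.
Intersection: {Faye} — 1.

1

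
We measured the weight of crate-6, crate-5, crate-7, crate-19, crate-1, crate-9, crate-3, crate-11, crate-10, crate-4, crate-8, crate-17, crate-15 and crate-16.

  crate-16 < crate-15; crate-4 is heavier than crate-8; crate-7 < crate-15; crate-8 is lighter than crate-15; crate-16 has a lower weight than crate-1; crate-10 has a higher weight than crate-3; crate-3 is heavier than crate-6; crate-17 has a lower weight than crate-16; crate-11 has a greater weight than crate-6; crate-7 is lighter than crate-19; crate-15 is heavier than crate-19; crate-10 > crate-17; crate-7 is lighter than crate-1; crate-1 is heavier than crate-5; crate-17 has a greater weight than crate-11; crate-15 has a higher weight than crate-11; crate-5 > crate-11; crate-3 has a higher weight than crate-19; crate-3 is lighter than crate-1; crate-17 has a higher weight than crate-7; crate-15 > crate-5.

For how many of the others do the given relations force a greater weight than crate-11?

From crate-11 the given relations immediately reach crate-5, crate-17, crate-15.
From those, crate-16, crate-1, crate-10 — 6 in total.
Nothing else is reachable above crate-11; 6 in all.

6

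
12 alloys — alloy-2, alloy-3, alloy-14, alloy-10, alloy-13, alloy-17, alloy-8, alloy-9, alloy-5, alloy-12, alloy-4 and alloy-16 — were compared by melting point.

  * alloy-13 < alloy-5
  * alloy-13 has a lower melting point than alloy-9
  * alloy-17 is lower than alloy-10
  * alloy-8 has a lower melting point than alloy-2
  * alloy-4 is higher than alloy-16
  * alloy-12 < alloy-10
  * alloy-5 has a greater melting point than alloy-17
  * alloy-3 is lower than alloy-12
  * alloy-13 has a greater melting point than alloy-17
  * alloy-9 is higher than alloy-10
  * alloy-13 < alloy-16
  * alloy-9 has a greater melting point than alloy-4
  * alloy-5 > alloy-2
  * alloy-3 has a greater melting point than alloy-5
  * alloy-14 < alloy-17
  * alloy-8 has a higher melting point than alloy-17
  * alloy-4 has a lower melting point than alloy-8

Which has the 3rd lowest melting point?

alloy-13

Chaining the given pairs: alloy-14 < alloy-17 < alloy-13 < alloy-16 < alloy-4 < alloy-8 < alloy-2 < alloy-5 < alloy-3 < alloy-12 < alloy-10 < alloy-9.
Counting 3 from the smallest end gives alloy-13.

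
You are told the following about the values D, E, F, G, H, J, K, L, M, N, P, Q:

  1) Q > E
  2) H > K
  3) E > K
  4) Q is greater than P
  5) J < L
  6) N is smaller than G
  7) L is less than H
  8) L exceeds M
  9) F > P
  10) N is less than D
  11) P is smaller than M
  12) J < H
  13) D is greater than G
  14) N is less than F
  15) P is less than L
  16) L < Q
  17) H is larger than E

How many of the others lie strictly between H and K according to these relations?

Chaining upward from K reaches: E, Q.
Chaining downward from H reaches: J, P, E, M, L.
Strictly between K and H are those in both lists: E — 1 element.

1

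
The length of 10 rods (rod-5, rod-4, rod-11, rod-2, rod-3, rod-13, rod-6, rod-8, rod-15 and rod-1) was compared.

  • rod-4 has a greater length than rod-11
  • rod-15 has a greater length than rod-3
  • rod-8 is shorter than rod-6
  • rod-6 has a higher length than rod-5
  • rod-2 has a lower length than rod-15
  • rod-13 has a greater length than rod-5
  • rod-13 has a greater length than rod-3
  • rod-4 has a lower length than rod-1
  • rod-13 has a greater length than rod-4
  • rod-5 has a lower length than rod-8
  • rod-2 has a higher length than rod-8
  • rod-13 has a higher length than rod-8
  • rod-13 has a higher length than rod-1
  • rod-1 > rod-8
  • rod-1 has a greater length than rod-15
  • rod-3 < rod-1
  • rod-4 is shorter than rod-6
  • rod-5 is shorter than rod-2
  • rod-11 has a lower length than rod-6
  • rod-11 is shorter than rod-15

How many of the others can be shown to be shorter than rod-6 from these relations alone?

The elements the relations force below rod-6 are rod-11, rod-5, rod-4, rod-8 — no chain reaches any other.
That is 4.

4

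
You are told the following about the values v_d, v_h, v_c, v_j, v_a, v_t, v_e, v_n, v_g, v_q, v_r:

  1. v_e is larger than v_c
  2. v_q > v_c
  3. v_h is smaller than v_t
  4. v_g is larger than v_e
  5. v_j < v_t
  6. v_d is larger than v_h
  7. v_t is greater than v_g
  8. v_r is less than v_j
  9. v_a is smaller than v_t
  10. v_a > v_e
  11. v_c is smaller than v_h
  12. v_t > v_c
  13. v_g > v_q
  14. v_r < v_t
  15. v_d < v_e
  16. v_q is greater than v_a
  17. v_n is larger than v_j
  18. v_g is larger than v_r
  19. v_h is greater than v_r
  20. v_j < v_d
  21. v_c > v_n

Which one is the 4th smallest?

Chaining the given pairs: v_r < v_j < v_n < v_c < v_h < v_d < v_e < v_a < v_q < v_g < v_t.
Counting 4 from the smallest end gives v_c.

v_c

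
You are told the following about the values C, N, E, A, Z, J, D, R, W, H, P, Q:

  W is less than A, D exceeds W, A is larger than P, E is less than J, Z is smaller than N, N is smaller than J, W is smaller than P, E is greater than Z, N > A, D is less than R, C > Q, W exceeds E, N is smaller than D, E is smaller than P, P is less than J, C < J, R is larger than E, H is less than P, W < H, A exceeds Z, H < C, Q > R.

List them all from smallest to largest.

Z < E < W < H < P < A < N < D < R < Q < C < J

The consecutive links are each given: Z < E; E < W; W < H; H < P; P < A; A < N; N < D; D < R; R < Q; Q < C; C < J.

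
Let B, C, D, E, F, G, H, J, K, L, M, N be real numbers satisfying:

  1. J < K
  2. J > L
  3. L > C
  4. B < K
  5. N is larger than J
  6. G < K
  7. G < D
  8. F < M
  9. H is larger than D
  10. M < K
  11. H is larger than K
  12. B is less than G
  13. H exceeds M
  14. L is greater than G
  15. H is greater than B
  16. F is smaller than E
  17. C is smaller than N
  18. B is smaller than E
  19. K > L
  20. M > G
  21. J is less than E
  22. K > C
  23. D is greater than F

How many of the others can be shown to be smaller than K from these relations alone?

From K the given relations immediately reach B, C, G, L, J, M.
From those, F — 7 in total.
Nothing else is reachable below K; 7 in all.

7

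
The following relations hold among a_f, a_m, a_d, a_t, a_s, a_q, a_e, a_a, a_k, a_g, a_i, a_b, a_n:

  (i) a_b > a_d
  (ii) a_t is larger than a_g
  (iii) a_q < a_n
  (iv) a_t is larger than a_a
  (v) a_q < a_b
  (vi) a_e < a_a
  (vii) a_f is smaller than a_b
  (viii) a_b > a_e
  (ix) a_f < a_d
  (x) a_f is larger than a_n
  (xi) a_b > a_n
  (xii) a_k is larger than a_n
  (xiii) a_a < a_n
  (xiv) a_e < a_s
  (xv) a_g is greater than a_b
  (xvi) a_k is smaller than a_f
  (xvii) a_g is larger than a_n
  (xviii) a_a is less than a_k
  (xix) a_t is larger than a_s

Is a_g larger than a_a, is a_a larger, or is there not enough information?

a_g

a_a < a_n < a_k < a_f < a_d < a_b < a_g, by transitivity through a_n, a_k, a_f, a_d, a_b.
So a_g is larger.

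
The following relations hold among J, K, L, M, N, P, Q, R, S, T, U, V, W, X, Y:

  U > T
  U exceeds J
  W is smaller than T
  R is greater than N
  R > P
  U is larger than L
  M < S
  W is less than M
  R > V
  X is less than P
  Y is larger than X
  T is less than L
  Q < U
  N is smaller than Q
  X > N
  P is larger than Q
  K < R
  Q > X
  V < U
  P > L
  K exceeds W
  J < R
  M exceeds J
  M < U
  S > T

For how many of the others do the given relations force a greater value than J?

4

Directly above J: M, U, R.
One step further: S (4 so far).
Nothing else is reachable above J; 4 in all.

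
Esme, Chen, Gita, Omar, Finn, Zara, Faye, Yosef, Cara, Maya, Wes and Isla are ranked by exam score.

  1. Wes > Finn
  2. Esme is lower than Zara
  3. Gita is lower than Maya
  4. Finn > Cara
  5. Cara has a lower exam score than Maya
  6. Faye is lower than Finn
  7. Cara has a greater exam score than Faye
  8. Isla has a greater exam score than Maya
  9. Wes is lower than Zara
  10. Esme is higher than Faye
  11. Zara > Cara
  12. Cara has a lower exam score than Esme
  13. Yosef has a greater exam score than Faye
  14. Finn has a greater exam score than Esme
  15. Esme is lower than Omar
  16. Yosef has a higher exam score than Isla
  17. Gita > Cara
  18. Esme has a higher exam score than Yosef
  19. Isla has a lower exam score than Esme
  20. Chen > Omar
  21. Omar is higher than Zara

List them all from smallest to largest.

Nothing is placed below Faye, so it is least; from there Faye < Cara; Cara < Gita; Gita < Maya; Maya < Isla; Isla < Yosef; Yosef < Esme; Esme < Finn; Finn < Wes; Wes < Zara; Zara < Omar; Omar < Chen, each given directly.

Faye < Cara < Gita < Maya < Isla < Yosef < Esme < Finn < Wes < Zara < Omar < Chen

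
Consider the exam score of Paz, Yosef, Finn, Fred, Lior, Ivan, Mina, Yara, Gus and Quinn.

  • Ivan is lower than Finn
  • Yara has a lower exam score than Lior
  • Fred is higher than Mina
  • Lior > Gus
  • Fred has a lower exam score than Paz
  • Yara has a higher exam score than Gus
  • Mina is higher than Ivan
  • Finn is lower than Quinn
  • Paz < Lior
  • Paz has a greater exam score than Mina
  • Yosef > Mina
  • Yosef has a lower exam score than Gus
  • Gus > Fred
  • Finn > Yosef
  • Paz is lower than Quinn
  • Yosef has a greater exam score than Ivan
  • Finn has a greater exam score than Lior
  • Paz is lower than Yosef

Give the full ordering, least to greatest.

The consecutive links are each given: Ivan < Mina; Mina < Fred; Fred < Paz; Paz < Yosef; Yosef < Gus; Gus < Yara; Yara < Lior; Lior < Finn; Finn < Quinn.

Ivan < Mina < Fred < Paz < Yosef < Gus < Yara < Lior < Finn < Quinn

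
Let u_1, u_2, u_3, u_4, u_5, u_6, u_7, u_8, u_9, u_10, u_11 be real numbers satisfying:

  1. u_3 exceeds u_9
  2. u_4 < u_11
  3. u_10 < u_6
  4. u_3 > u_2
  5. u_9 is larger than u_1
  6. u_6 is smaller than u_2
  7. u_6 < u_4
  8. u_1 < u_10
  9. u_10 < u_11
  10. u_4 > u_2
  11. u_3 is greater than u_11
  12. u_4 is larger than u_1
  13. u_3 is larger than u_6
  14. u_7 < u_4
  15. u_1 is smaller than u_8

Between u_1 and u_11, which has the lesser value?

u_1 < u_10 and u_10 < u_6 give u_1 < u_6.
Then u_6 < u_2 extends the chain to u_2.
With u_2 < u_4: u_1 < u_10 < u_6 < u_2 < u_4.
Then u_4 < u_11 extends the chain to u_11.
So u_1 < u_11; u_1 is the smaller of the two.

u_1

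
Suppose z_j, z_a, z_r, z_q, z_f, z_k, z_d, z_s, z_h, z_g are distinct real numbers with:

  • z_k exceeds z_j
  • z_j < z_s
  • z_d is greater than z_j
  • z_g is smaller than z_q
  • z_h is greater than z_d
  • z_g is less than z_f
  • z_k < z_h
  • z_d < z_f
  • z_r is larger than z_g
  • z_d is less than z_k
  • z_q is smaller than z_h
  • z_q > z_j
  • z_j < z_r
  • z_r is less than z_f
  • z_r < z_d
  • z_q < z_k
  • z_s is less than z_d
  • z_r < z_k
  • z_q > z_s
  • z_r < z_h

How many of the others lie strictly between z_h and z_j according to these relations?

5

Chaining upward from z_j reaches: z_r, z_s, z_q, z_d, z_f, z_k.
Chaining downward from z_h reaches: z_g, z_r, z_s, z_q, z_d, z_k.
Strictly between z_j and z_h are those in both lists: z_r, z_s, z_q, z_d, z_k — 5 elements.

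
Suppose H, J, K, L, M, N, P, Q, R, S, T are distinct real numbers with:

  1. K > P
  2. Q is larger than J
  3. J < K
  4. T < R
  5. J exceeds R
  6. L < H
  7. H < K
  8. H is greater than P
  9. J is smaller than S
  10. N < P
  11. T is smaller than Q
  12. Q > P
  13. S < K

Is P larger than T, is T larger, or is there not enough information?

undetermined

Following every chain through T: above T we get R, J, S, Q, K.
P is not reached, and no chain runs the other way from P to T.
So the given relations leave the order of T and P undetermined.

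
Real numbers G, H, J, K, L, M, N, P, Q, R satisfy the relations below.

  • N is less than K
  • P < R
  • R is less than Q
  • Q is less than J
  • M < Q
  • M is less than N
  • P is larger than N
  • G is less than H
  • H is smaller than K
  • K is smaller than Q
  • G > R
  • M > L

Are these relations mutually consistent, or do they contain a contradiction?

The single ordering L < M < N < P < R < G < H < K < Q < J satisfies every listed relation, so no contradiction arises.

consistent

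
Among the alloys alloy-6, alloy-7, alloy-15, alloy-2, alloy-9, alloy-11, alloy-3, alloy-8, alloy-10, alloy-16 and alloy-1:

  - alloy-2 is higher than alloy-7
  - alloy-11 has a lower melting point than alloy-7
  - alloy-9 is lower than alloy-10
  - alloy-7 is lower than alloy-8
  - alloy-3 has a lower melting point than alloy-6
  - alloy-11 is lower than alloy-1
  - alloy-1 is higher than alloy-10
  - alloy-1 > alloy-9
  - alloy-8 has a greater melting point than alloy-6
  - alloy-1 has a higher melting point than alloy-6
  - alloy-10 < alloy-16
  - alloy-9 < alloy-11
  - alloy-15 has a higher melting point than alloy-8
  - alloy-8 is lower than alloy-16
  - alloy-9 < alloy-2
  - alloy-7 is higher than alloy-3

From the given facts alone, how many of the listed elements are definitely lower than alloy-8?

Directly below alloy-8: alloy-7, alloy-6.
One step further: alloy-3, alloy-11 (4 so far).
One step further: alloy-9 (5 so far).
Nothing else is reachable below alloy-8; 5 in all.

5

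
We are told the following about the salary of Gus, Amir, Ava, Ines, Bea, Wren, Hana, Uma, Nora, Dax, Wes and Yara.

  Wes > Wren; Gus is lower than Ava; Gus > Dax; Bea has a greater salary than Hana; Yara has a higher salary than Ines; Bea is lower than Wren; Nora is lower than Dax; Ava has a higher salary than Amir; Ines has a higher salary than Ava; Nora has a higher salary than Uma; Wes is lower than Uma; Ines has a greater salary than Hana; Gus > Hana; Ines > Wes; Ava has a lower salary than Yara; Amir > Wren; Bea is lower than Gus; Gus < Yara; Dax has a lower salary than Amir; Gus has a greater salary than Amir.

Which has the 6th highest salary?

Chaining the given pairs: Hana < Bea < Wren < Wes < Uma < Nora < Dax < Amir < Gus < Ava < Ines < Yara.
Counting 6 from the largest end gives Dax.

Dax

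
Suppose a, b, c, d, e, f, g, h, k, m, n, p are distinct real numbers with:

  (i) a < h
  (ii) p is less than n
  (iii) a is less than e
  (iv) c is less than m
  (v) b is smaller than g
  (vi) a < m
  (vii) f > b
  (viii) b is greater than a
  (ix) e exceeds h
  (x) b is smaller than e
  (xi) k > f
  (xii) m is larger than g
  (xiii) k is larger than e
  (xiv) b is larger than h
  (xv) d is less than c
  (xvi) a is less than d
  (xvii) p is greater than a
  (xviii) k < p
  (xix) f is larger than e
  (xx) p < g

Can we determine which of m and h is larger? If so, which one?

h < b and b < e give h < e.
Then e < f extends the chain to f.
With f < k: h < b < e < f < k.
Then k < p extends the chain to p.
With p < g: h < b < e < f < k < p < g.
With g < m: h < b < e < f < k < p < g < m.
So m is larger.

m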